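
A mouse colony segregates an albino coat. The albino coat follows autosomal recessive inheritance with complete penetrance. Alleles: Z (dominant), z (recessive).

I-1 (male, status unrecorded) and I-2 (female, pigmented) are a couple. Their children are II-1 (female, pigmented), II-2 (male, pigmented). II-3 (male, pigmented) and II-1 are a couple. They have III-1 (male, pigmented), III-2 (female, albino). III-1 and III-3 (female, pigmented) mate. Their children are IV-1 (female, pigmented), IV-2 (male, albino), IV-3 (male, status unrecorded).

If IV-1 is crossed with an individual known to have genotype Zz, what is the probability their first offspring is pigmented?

5/6

III-1 is pigmented so carries Z and passed z to IV-2 (zz), so III-1 is Zz.
III-3 is pigmented so carries Z and passed z to IV-2 (zz), so III-3 is Zz.
IV-1 is a pigmented offspring of III-1 (Zz) × III-3 (Zz), whose cross gives 1/4 ZZ : 1/2 Zz : 1/4 zz; conditioning on being pigmented, IV-1 is ZZ with probability 1/3, Zz with probability 2/3.
Summing over parental genotype combinations, P(offspring is pigmented) = 1/3·1 + 2/3·3/4 = 5/6.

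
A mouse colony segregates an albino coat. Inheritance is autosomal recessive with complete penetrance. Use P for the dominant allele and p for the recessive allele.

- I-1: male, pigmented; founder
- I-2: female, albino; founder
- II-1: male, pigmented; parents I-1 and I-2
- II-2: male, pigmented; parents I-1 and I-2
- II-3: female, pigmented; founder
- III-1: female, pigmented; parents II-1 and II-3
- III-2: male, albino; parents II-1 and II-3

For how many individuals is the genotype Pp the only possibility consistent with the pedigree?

Obligate heterozygotes: II-1 is pigmented so carries P and received p from I-2 (pp), so II-1 is Pp; II-2 is pigmented so carries P and received p from I-2 (pp), so II-2 is Pp; II-3 is pigmented so carries P and passed p to III-2 (pp), so II-3 is Pp.
Every other individual is either homozygous by phenotype or has at least one consistent homozygous assignment, so the count is 3.

3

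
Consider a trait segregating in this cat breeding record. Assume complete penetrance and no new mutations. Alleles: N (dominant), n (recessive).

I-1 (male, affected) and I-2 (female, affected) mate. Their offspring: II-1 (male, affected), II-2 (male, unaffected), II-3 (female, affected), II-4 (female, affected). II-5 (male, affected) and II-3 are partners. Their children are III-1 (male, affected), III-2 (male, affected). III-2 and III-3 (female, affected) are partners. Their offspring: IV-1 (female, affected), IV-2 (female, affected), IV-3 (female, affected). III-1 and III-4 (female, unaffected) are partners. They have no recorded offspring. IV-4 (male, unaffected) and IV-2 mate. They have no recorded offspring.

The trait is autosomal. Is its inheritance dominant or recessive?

I-1 and I-2 are both affected yet have an unaffected child II-2. Under a recessive model two affected parents are homozygous and every child would be affected, so the trait cannot be recessive.

dominant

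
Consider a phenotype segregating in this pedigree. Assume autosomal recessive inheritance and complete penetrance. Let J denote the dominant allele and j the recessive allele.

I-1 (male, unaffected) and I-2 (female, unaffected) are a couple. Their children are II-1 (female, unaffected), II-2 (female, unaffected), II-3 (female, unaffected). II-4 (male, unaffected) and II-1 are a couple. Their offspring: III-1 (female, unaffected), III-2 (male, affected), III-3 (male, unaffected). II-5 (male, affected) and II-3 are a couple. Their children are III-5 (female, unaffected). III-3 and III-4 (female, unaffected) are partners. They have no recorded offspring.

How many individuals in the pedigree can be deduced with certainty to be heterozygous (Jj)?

3

Obligate heterozygotes: II-1 is unaffected so carries J and passed j to III-2 (jj), so II-1 is Jj; II-4 is unaffected so carries J and passed j to III-2 (jj), so II-4 is Jj; III-5 is unaffected so carries J and received j from II-5 (jj), so III-5 is Jj.
Every other individual is either homozygous by phenotype or has at least one consistent homozygous assignment, so the count is 3.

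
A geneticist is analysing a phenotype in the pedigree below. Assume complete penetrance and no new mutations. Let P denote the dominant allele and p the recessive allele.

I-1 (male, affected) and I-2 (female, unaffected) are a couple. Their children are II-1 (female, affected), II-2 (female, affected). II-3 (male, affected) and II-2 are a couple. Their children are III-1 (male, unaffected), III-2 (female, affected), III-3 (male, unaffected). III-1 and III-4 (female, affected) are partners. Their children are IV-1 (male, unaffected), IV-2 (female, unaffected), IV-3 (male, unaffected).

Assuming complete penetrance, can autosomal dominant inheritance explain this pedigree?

A consistent assignment under autosomal dominant exists: I-1 PP, I-2 pp, II-1 Pp, II-2 Pp, II-3 Pp, III-1 pp, III-2 PP, III-3 pp, III-4 Pp, IV-1 pp, IV-2 pp, IV-3 pp.
In this assignment every recorded phenotype matches its genotype and every non-founder's genotype is obtainable from its parents' genotypes, so the pedigree is consistent.

Yes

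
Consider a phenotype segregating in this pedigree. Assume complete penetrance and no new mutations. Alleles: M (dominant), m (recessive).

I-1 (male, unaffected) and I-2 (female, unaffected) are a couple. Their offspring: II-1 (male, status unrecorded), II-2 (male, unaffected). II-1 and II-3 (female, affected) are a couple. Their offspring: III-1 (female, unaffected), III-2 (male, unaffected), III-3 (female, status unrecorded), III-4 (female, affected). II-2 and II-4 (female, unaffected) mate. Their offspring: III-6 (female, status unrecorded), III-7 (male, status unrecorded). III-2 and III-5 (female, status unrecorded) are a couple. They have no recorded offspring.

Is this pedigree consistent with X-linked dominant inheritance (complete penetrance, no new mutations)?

A consistent assignment under X-linked dominant exists: I-1 X^m Y, I-2 X^m X^m, II-1 X^m Y, II-2 X^m Y, II-3 X^M X^m, II-4 X^m X^m, III-1 X^m X^m, III-2 X^m Y, III-3 X^M X^m, III-4 X^M X^m, III-5 X^M X^M, III-6 X^m X^m, III-7 X^m Y.
In this assignment every recorded phenotype matches its genotype and every non-founder's genotype is obtainable from its parents' genotypes, so the pedigree is consistent.

Yes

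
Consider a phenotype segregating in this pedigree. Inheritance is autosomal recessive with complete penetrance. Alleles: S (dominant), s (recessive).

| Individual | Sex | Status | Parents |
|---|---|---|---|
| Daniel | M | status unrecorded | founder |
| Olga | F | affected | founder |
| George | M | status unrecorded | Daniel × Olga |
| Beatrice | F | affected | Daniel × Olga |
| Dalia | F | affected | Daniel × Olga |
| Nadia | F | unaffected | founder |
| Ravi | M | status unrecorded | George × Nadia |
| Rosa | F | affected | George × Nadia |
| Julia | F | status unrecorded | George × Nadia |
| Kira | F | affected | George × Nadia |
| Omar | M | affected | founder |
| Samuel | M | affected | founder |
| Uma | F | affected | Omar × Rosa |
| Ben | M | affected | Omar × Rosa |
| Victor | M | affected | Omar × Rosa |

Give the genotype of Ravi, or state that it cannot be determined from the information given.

cannot be determined

Ravi's phenotype is unrecorded, and no parent or child forces a single allele at both positions; consistent genotype assignments exist with Ravi as SS or Ss or ss.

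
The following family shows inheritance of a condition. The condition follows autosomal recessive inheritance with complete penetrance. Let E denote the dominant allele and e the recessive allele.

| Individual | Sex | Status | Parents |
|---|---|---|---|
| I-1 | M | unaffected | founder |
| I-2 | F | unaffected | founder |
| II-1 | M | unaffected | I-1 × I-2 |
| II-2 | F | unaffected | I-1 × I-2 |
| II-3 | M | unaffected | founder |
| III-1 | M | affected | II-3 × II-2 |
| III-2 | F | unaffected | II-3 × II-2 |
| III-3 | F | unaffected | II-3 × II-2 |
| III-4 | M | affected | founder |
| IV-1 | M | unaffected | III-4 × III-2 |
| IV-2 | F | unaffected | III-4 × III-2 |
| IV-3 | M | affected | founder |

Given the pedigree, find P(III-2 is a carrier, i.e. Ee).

1/3

II-3 is unaffected so carries E and passed e to III-1 (ee), so II-3 is Ee.
II-2 is unaffected so carries E and passed e to III-1 (ee), so II-2 is Ee.
Their cross gives offspring ratios 1/4 EE : 1/2 Ee : 1/4 ee. Conditioning on III-2 being unaffected, P(Ee) = 1/2 / 3/4 = 2/3 before taking III-2's own offspring into account.
III-4 is affected, so III-4 is ee.
Now use III-2's offspring. Probability of each recorded status — unaffected son IV-1: 1/2 if III-2 is Ee, 1 if EE; unaffected daughter IV-2: 1/2 if III-2 is Ee, 1 if EE.
Bayes: P(Ee) = 2/3·1/4 / (2/3·1/4 + 1/3·1) = 1/3.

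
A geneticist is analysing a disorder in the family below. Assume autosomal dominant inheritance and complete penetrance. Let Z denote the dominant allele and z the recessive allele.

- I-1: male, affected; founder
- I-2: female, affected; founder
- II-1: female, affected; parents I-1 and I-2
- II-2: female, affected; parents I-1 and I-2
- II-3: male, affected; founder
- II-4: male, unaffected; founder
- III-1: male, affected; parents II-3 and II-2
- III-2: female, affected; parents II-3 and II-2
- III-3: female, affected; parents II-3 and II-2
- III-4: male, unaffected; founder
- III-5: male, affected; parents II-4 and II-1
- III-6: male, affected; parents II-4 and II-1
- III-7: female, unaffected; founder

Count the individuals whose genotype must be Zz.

Obligate heterozygotes: III-5 is affected so carries Z and received z from II-4 (zz), so III-5 is Zz; III-6 is affected so carries Z and received z from II-4 (zz), so III-6 is Zz.
Every other individual is either homozygous by phenotype or has at least one consistent homozygous assignment, so the count is 2.

2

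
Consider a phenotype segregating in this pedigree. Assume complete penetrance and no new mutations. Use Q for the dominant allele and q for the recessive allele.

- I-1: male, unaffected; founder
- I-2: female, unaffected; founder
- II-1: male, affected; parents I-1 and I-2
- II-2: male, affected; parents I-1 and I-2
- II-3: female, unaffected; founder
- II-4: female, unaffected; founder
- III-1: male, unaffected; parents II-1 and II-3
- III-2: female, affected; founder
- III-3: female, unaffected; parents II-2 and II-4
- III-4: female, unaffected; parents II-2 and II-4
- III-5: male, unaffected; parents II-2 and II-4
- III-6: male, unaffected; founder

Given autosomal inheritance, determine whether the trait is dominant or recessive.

recessive

I-1 and I-2 are both unaffected yet have an affected child II-1. Under dominance, an affected child requires at least one affected parent, so the trait cannot be dominant.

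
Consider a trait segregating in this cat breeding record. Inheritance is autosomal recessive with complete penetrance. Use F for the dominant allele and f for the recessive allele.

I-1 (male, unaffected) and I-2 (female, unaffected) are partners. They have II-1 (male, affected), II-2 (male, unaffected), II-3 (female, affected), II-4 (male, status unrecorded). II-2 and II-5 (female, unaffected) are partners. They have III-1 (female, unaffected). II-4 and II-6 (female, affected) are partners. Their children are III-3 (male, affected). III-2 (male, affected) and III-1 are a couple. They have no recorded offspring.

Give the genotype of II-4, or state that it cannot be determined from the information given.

II-4's phenotype is unrecorded, and no parent or child forces a single allele at both positions; consistent genotype assignments exist with II-4 as Ff or ff.

cannot be determined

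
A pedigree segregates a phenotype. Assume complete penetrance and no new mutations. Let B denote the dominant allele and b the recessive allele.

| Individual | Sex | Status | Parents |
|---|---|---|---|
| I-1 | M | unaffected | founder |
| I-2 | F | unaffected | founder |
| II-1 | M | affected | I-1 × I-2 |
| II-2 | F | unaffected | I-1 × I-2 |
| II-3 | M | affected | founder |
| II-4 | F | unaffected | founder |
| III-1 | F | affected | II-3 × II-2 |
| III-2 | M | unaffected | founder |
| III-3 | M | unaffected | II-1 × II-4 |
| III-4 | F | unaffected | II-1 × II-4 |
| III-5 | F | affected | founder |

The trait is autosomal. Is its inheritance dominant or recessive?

I-1 and I-2 are both unaffected yet have an affected child II-1. Under dominance, an affected child requires at least one affected parent, so the trait cannot be dominant.

recessive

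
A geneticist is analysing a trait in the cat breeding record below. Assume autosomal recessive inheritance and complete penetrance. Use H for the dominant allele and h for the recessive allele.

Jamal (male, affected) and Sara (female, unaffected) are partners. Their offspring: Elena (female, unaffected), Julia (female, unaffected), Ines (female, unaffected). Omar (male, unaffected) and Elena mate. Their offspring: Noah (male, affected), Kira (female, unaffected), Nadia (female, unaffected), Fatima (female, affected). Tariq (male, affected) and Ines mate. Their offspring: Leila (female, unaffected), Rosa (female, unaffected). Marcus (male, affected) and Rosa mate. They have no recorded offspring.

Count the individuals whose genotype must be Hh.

6

Obligate heterozygotes: Elena is unaffected so carries H and received h from Jamal (hh), so Elena is Hh; Julia is unaffected so carries H and received h from Jamal (hh), so Julia is Hh; Ines is unaffected so carries H and received h from Jamal (hh), so Ines is Hh; Omar is unaffected so carries H and passed h to Noah (hh), so Omar is Hh; Leila is unaffected so carries H and received h from Tariq (hh), so Leila is Hh; Rosa is unaffected so carries H and received h from Tariq (hh), so Rosa is Hh.
Every other individual is either homozygous by phenotype or has at least one consistent homozygous assignment, so the count is 6.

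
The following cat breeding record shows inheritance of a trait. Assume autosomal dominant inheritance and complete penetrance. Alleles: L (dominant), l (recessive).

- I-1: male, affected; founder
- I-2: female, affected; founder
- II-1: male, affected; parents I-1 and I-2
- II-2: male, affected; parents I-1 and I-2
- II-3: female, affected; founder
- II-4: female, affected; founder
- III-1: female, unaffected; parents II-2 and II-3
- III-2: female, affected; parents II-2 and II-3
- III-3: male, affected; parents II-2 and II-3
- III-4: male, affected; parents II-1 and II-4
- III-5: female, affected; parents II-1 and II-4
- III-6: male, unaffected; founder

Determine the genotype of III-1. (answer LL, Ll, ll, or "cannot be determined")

III-1 is unaffected, so III-1 is ll.

ll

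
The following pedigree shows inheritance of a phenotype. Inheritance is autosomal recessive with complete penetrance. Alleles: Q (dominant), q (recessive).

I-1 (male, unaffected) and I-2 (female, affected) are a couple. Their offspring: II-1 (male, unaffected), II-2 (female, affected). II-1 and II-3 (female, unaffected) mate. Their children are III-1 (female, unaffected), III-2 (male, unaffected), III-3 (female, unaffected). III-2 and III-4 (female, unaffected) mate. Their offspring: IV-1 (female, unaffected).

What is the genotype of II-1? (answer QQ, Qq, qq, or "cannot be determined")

From phenotype alone, II-1 is QQ or Qq.
II-1 is unaffected so carries Q and received q from I-2 (qq), so II-1 is Qq.

Qq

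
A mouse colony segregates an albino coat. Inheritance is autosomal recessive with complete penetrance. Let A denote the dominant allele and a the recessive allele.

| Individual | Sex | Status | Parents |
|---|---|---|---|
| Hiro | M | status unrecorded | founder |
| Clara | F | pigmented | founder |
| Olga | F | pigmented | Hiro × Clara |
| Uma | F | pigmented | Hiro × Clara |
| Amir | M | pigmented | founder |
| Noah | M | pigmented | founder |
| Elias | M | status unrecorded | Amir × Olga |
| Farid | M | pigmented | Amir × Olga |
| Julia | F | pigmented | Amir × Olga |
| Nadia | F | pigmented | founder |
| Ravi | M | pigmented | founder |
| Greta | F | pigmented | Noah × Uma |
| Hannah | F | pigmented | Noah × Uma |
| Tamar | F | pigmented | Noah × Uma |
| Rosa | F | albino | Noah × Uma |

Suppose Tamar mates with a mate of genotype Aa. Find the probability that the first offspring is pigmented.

Noah is pigmented so carries A and passed a to Rosa (aa), so Noah is Aa.
Uma is pigmented so carries A and passed a to Rosa (aa), so Uma is Aa.
Tamar is a pigmented offspring of Noah (Aa) × Uma (Aa), whose cross gives 1/4 AA : 1/2 Aa : 1/4 aa; conditioning on being pigmented, Tamar is AA with probability 1/3, Aa with probability 2/3.
Summing over parental genotype combinations, P(offspring is pigmented) = 1/3·1 + 2/3·3/4 = 5/6.

5/6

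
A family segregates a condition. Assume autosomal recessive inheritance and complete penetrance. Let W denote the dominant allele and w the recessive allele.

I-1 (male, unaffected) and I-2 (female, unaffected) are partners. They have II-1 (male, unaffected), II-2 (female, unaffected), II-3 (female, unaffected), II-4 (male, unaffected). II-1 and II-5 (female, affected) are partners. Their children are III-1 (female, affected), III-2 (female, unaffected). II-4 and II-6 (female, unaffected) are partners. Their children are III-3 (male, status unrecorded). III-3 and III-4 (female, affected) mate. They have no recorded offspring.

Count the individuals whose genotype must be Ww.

Obligate heterozygotes: II-1 is unaffected so carries W and passed w to III-1 (ww), so II-1 is Ww; III-2 is unaffected so carries W and received w from II-5 (ww), so III-2 is Ww.
Every other individual is either homozygous by phenotype or has at least one consistent homozygous assignment, so the count is 2.

2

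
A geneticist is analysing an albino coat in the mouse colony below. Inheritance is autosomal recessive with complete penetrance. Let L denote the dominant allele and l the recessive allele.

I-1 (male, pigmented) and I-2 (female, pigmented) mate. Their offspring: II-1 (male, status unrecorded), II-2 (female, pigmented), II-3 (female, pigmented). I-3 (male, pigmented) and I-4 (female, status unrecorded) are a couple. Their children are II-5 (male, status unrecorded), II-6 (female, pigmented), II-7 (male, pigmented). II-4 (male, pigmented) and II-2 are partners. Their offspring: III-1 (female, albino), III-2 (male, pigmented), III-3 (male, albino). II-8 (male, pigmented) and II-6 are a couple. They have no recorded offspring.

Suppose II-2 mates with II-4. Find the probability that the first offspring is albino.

1/4

II-2 is pigmented so carries L and passed l to III-1 (ll), so II-2 is Ll.
II-4 is pigmented so carries L and passed l to III-1 (ll), so II-4 is Ll.
The cross gives 1/4 LL : 1/2 Ll : 1/4 ll, so P(offspring is albino) = 1/4.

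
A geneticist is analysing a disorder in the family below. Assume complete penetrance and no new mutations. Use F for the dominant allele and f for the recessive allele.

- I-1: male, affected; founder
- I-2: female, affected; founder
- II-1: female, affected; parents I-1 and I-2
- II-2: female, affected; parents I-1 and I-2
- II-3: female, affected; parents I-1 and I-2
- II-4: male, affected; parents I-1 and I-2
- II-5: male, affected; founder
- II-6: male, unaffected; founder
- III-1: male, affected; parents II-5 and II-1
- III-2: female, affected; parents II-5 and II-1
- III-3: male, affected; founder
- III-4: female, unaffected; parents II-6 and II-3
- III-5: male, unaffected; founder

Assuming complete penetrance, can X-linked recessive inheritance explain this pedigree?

A consistent assignment under X-linked recessive exists: I-1 X^f Y, I-2 X^f X^f, II-1 X^f X^f, II-2 X^f X^f, II-3 X^f X^f, II-4 X^f Y, II-5 X^f Y, II-6 X^F Y, III-1 X^f Y, III-2 X^f X^f, III-3 X^f Y, III-4 X^F X^f, III-5 X^F Y.
In this assignment every recorded phenotype matches its genotype and every non-founder's genotype is obtainable from its parents' genotypes, so the pedigree is consistent.

Yes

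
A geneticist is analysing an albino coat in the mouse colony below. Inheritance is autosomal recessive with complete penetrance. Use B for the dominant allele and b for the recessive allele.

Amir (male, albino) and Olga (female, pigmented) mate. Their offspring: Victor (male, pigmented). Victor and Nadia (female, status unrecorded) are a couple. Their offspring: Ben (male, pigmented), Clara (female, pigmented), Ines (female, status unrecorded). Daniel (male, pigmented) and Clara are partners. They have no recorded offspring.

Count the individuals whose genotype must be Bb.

1

Obligate heterozygotes: Victor is pigmented so carries B and received b from Amir (bb), so Victor is Bb.
Every other individual is either homozygous by phenotype or has at least one consistent homozygous assignment, so the count is 1.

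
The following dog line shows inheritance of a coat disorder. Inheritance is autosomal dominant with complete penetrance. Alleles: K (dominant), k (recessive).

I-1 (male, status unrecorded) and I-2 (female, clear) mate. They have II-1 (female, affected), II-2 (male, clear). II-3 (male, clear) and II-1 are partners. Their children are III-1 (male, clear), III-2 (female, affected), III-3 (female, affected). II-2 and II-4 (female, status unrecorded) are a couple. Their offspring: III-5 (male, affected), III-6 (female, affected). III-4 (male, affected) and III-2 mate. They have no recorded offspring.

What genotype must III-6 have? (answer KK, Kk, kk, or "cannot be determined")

From phenotype alone, III-6 is KK or Kk.
III-6 is affected so carries K and received k from II-2 (kk), so III-6 is Kk.

Kk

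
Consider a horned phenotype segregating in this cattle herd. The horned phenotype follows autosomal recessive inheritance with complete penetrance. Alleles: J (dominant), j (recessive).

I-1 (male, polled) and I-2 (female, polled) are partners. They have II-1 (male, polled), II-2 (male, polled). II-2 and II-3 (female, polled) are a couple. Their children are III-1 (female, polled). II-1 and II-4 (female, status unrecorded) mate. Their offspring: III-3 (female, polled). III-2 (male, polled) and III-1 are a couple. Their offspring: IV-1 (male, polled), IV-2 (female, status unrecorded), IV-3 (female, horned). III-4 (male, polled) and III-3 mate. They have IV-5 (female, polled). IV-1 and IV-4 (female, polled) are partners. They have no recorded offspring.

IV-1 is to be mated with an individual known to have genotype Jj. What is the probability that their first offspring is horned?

III-2 is polled so carries J and passed j to IV-3 (jj), so III-2 is Jj.
III-1 is polled so carries J and passed j to IV-3 (jj), so III-1 is Jj.
IV-1 is a polled offspring of III-2 (Jj) × III-1 (Jj), whose cross gives 1/4 JJ : 1/2 Jj : 1/4 jj; conditioning on being polled, IV-1 is JJ with probability 1/3, Jj with probability 2/3.
Summing over parental genotype combinations, P(offspring is horned) = 2/3·1/4 = 1/6.

1/6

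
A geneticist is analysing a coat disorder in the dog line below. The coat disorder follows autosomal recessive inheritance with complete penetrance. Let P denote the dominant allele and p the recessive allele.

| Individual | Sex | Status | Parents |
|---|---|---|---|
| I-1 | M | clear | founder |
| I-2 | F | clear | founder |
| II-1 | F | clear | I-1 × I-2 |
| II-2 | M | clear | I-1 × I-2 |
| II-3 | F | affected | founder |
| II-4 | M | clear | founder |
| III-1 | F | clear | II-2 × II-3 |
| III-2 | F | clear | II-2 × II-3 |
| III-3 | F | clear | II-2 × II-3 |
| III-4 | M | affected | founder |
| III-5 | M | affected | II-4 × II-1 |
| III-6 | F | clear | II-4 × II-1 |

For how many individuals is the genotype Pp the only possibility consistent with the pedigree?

5

Obligate heterozygotes: II-1 is clear so carries P and passed p to III-5 (pp), so II-1 is Pp; II-4 is clear so carries P and passed p to III-5 (pp), so II-4 is Pp; III-1 is clear so carries P and received p from II-3 (pp), so III-1 is Pp; III-2 is clear so carries P and received p from II-3 (pp), so III-2 is Pp; III-3 is clear so carries P and received p from II-3 (pp), so III-3 is Pp.
Every other individual is either homozygous by phenotype or has at least one consistent homozygous assignment, so the count is 5.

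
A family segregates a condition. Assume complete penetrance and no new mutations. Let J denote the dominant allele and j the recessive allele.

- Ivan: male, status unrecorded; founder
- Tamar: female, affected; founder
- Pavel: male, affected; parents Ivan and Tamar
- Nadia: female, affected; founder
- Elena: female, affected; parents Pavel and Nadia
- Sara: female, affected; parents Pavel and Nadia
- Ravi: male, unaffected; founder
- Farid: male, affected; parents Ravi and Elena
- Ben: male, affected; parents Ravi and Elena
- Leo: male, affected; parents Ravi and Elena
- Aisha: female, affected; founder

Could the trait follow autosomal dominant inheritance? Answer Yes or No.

A consistent assignment under autosomal dominant exists: Ivan JJ, Tamar JJ, Pavel JJ, Nadia JJ, Elena JJ, Sara JJ, Ravi jj, Farid Jj, Ben Jj, Leo Jj, Aisha JJ.
In this assignment every recorded phenotype matches its genotype and every non-founder's genotype is obtainable from its parents' genotypes, so the pedigree is consistent.

Yes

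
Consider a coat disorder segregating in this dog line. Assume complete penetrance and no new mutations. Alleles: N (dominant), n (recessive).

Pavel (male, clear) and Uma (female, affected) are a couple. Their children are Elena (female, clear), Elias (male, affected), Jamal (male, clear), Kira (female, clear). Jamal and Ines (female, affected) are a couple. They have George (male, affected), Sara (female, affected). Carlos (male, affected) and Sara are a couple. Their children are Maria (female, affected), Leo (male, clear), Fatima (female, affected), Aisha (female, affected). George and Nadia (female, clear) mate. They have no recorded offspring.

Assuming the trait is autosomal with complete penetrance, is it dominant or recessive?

dominant

Carlos and Sara are both affected yet have a clear child Leo. Under a recessive model two affected parents are homozygous and every child would be affected, so the trait cannot be recessive.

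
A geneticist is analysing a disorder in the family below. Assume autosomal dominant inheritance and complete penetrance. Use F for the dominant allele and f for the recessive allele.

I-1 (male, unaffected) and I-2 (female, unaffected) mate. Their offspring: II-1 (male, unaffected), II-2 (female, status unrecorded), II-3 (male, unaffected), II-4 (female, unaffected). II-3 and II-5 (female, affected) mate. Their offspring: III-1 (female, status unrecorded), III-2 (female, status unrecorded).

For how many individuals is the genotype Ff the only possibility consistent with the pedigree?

No individual's genotype is forced to Ff by the pedigree, so the count is 0.

0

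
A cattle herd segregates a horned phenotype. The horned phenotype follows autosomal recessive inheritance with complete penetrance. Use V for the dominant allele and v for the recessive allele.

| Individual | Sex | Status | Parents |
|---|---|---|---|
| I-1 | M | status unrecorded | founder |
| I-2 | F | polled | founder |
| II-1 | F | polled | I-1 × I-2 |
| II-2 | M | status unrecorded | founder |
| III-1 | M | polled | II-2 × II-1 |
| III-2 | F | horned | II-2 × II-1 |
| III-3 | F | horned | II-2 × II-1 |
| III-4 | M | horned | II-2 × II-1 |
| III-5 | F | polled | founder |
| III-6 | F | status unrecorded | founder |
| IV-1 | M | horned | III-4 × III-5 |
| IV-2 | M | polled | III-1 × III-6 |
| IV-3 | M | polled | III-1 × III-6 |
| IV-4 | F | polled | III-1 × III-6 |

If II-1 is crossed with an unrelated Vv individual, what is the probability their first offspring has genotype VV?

1/4

II-1 is polled so carries V and passed v to III-2 (vv), so II-1 is Vv.
The cross gives 1/4 VV : 1/2 Vv : 1/4 vv, so P(offspring has genotype VV) = 1/4.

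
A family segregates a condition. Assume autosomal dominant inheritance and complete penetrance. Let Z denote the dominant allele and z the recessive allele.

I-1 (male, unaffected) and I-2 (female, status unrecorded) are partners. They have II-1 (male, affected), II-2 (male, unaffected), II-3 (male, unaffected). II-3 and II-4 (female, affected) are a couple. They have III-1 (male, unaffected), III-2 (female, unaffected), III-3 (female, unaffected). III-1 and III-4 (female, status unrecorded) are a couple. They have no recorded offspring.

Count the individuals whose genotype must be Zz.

Obligate heterozygotes: I-2 passed Z to II-1 (Zz, whose z came from I-1) and passed z to II-2 (zz), so I-2 is Zz; II-1 is affected so carries Z and received z from I-1 (zz), so II-1 is Zz; II-4 is affected so carries Z and passed z to III-1 (zz), so II-4 is Zz.
Every other individual is either homozygous by phenotype or has at least one consistent homozygous assignment, so the count is 3.

3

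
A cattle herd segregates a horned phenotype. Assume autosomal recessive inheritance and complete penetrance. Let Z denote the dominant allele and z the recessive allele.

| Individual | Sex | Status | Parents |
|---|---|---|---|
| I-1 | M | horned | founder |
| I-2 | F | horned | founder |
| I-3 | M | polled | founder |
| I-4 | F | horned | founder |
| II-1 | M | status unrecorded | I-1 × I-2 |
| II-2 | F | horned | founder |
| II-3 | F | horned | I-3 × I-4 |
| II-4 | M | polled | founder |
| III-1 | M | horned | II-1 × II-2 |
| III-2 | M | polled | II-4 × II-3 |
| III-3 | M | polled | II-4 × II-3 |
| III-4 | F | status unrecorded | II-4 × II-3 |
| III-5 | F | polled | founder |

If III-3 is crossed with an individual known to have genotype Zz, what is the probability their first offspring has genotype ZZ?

1/4

III-3 is polled so carries Z and received z from II-3 (zz), so III-3 is Zz.
The cross gives 1/4 ZZ : 1/2 Zz : 1/4 zz, so P(offspring has genotype ZZ) = 1/4.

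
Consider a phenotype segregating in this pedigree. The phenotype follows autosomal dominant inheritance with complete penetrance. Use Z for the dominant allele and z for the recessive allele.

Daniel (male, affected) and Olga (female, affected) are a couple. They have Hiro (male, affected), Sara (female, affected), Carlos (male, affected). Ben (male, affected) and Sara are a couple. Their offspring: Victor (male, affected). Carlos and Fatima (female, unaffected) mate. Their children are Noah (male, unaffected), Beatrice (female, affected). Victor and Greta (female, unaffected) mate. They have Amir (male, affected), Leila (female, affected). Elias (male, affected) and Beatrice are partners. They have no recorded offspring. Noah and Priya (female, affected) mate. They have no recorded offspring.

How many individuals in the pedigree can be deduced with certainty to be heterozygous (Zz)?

Obligate heterozygotes: Carlos is affected so carries Z and passed z to Noah (zz), so Carlos is Zz; Beatrice is affected so carries Z and received z from Fatima (zz), so Beatrice is Zz; Amir is affected so carries Z and received z from Greta (zz), so Amir is Zz; Leila is affected so carries Z and received z from Greta (zz), so Leila is Zz.
Every other individual is either homozygous by phenotype or has at least one consistent homozygous assignment, so the count is 4.

4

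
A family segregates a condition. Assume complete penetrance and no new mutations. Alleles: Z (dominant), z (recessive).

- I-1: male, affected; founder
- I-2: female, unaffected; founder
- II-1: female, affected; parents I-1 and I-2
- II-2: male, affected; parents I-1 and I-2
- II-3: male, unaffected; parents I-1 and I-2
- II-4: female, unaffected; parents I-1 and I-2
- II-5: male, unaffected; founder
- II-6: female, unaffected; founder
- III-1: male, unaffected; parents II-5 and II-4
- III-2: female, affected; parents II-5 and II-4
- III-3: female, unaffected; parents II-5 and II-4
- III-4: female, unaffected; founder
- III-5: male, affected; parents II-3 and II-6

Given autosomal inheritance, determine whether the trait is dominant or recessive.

recessive

II-5 and II-4 are both unaffected yet have an affected child III-2. Under dominance, an affected child requires at least one affected parent, so the trait cannot be dominant.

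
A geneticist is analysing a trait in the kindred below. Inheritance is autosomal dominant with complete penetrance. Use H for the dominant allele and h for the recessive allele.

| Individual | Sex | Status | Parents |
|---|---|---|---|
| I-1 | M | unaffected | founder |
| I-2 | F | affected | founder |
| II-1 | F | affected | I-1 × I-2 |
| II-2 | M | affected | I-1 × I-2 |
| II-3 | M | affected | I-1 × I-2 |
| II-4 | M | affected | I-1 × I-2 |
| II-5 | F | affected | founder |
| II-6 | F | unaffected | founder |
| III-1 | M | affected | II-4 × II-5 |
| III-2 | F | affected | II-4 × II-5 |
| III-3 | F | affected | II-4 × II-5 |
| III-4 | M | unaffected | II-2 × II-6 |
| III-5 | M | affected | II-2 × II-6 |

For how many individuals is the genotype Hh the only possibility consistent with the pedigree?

Obligate heterozygotes: II-1 is affected so carries H and received h from I-1 (hh), so II-1 is Hh; II-2 is affected so carries H and received h from I-1 (hh), so II-2 is Hh; II-3 is affected so carries H and received h from I-1 (hh), so II-3 is Hh; II-4 is affected so carries H and received h from I-1 (hh), so II-4 is Hh; III-5 is affected so carries H and received h from II-6 (hh), so III-5 is Hh.
Every other individual is either homozygous by phenotype or has at least one consistent homozygous assignment, so the count is 5.

5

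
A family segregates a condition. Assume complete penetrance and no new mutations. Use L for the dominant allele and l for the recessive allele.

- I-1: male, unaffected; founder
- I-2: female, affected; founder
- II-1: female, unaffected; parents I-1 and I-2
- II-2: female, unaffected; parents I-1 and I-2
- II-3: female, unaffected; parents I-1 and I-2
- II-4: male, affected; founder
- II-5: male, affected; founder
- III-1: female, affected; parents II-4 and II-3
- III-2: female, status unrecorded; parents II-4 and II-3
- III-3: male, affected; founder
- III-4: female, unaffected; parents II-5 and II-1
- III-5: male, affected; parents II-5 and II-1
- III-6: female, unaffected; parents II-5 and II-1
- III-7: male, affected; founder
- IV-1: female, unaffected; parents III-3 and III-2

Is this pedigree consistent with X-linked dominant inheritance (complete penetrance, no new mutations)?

Under X-linked dominant, III-4 (unaffected, female) cannot arise from II-5 (affected) × II-1 (unaffected).

No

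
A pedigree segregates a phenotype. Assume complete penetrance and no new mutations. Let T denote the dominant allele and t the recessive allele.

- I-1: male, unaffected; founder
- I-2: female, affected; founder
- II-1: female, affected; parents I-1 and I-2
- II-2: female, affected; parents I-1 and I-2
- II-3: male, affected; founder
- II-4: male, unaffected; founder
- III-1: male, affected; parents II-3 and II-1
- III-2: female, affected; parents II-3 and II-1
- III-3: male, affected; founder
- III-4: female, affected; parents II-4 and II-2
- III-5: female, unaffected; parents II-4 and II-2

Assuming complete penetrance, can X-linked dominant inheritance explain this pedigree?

Yes

A consistent assignment under X-linked dominant exists: I-1 X^t Y, I-2 X^T X^T, II-1 X^T X^t, II-2 X^T X^t, II-3 X^T Y, II-4 X^t Y, III-1 X^T Y, III-2 X^T X^T, III-3 X^T Y, III-4 X^T X^t, III-5 X^t X^t.
In this assignment every recorded phenotype matches its genotype and every non-founder's genotype is obtainable from its parents' genotypes, so the pedigree is consistent.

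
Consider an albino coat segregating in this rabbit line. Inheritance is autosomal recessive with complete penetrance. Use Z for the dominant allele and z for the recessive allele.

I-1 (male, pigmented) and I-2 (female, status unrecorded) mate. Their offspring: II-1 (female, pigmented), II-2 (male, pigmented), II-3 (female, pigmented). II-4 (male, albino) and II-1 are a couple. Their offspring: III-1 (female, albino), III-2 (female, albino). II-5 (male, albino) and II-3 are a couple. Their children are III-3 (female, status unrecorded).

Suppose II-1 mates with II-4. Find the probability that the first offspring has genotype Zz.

II-1 is pigmented so carries Z and passed z to III-1 (zz), so II-1 is Zz.
II-4 is albino, so II-4 is zz.
The cross gives 1/2 Zz : 1/2 zz, so P(offspring has genotype Zz) = 1/2.

1/2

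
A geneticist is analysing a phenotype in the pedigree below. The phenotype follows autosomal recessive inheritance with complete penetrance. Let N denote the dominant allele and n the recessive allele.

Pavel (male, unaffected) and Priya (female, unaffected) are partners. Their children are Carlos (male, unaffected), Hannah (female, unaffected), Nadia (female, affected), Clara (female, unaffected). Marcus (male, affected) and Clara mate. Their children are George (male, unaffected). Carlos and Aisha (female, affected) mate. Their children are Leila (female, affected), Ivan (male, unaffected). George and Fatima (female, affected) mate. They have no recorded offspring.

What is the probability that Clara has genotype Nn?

Pavel is unaffected so carries N and passed n to Nadia (nn), so Pavel is Nn.
Priya is unaffected so carries N and passed n to Nadia (nn), so Priya is Nn.
Their cross gives offspring ratios 1/4 NN : 1/2 Nn : 1/4 nn. Conditioning on Clara being unaffected, P(Nn) = 1/2 / 3/4 = 2/3 before taking Clara's own offspring into account.
Marcus is affected, so Marcus is nn.
Now use Clara's offspring. Probability of each recorded status — unaffected son George: 1/2 if Clara is Nn, 1 if NN.
Bayes: P(Nn) = 2/3·1/2 / (2/3·1/2 + 1/3·1) = 1/2.

1/2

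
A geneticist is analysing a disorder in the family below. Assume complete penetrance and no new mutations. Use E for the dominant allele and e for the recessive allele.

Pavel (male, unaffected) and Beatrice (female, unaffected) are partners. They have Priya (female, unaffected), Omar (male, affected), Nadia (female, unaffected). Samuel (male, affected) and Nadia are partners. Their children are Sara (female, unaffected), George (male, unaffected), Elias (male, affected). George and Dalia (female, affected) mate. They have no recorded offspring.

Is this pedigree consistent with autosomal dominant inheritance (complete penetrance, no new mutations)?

Under autosomal dominant, Omar (affected, male) cannot arise from Pavel (unaffected) × Beatrice (unaffected).

No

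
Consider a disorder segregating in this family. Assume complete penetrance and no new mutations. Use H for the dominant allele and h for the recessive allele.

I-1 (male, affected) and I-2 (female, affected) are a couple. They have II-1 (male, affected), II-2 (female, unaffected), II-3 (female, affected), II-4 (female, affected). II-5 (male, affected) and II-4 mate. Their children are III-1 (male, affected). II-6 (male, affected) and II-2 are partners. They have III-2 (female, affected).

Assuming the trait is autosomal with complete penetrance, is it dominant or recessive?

dominant

I-1 and I-2 are both affected yet have an unaffected child II-2. Under a recessive model two affected parents are homozygous and every child would be affected, so the trait cannot be recessive.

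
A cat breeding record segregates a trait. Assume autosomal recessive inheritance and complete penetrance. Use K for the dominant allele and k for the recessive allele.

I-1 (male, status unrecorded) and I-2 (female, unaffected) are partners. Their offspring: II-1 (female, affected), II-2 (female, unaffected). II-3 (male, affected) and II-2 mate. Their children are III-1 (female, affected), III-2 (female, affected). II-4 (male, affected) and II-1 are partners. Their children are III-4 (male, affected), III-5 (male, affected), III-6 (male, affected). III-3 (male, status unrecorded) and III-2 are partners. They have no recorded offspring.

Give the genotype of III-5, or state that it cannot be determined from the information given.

III-5 is affected, so III-5 is kk.

kk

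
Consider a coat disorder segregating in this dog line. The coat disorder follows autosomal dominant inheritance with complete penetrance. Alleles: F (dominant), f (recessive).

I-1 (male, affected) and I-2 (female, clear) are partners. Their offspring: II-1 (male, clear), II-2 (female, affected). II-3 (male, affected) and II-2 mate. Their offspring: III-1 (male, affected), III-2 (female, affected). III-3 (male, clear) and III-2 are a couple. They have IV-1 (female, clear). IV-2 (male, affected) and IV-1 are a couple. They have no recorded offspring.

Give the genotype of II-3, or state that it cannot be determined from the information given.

cannot be determined

II-3's phenotype allows FF or Ff, and no parent or child forces a single allele at both positions; consistent genotype assignments exist with II-3 as FF or Ff.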